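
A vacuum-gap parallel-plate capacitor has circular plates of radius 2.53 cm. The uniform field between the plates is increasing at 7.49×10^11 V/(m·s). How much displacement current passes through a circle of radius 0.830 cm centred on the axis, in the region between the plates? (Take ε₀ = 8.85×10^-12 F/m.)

Through the whole plate area (πR² = 2.011×10^-3 m²), I_d = ε₀ πR² dE/dt = 0.01333 A.
Through an area πr² the displacement current is I_d·(πr²/πR²) = I_d (r/R)² = 1.43×10^-3 A.

1.43×10^-3 A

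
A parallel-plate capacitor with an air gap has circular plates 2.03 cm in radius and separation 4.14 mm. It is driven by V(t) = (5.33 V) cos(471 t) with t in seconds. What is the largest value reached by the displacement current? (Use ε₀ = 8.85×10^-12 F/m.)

6.95×10^-9 A

The displacement current equals the conduction current C dV/dt, which peaks at C V₀ ω.
With C = ε₀A/d = (8.85×10^-12)(1.295×10^-3)/(4.14×10^-3) = 2.768×10^-12 F and ω = 471 rad/s, I_d,max = (2.768×10^-12)(5.33)(471) = 6.95×10^-9 A.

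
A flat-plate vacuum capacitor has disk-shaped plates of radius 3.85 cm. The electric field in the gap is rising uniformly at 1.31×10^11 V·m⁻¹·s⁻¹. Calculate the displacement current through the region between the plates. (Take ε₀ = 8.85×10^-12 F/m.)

With a uniform field, Φ_E = EA, so I_d = ε₀ A dE/dt = 5.40×10^-3 A.

5.40×10^-3 A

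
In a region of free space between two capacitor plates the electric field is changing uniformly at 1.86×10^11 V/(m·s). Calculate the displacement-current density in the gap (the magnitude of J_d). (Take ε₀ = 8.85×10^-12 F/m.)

The displacement-current density is ε₀ ∂E/∂t = (8.85×10^-12)(1.86×10^11) = 1.65 A/m².

1.65 A/m²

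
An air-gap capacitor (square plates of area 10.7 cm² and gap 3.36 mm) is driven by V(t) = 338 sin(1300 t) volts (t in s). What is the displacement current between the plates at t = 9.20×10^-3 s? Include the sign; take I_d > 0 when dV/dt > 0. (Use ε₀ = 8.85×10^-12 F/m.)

dV/dt = (338)(1300)·cos(11.96) = 3.611×10^5 V/s.
I_d = C dV/dt with C = ε₀A/d = (8.85×10^-12)(1.07×10^-3)/(3.36×10^-3) = 2.818×10^-12 F, so I_d = (2.818×10^-12)(3.611×10^5) = 1.02×10^-6 A.

1.02×10^-6 A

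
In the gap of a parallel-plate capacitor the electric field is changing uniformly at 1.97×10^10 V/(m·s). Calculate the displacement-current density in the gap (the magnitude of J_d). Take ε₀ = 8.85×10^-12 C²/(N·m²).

0.174 A/m²

J_d = ε₀ dE/dt = (8.85×10^-12)(1.97×10^10) = 0.174 A/m².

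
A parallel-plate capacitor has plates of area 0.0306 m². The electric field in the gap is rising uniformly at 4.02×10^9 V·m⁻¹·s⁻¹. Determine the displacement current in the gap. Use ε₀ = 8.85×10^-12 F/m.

With a uniform field, Φ_E = EA, so I_d = ε₀ A dE/dt = 1.09×10^-3 A.

1.09×10^-3 A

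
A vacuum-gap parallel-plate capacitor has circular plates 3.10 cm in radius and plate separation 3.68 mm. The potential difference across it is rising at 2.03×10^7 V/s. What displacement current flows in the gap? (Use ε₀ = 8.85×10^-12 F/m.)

1.47×10^-4 A

The field between the plates is E = V/d, so dE/dt = (2.03×10^7)/(3.68×10^-3 m) = 5.516×10^9 V/(m·s).
I_d = ε₀ A (dE/dt) = (8.85×10^-12)(3.019×10^-3)(5.516×10^9) = 1.47×10^-4 A.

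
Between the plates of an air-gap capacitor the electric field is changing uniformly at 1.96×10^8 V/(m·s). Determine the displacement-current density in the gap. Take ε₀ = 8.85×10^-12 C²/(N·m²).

The displacement-current density is ε₀ ∂E/∂t = (8.85×10^-12)(1.96×10^8) = 1.73×10^-3 A/m².

1.73×10^-3 A/m²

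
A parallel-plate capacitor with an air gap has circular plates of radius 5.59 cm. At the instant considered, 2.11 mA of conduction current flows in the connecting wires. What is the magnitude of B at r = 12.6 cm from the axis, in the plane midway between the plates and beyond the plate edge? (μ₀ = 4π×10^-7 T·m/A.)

3.35×10^-9 T

Between the plates the displacement current equals the wire current: I_d = 2.11 mA = 2.11×10^-3 A.
Outside the plates the loop encloses all of I_d, so B·2πr = μ₀ I_d and B = 3.35×10^-9 T.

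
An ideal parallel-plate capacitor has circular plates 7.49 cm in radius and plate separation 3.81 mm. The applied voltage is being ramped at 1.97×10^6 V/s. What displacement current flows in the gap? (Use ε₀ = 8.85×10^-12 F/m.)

E = V/d so dE/dt = (dV/dt)/d = 5.171×10^8 V/(m·s), and I_d = ε₀ A dE/dt = (8.85×10^-12)(0.01762)(5.171×10^8) = 8.06×10^-5 A.

8.06×10^-5 A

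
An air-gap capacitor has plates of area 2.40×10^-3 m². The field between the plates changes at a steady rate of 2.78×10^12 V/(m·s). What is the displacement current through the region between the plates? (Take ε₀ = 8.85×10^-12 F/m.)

0.0590 A

I_d = ε₀ A (dE/dt) = (8.85×10^-12)(2.40×10^-3 m²)(2.78×10^12) = 0.0590 A.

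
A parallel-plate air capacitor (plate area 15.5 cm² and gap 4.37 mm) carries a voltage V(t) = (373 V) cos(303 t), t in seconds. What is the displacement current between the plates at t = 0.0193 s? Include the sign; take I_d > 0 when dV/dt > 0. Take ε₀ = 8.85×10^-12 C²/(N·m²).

1.50×10^-7 A

C = ε₀A/d = (8.85×10^-12)(1.55×10^-3)/(4.37×10^-3) = 3.139×10^-12 F. dV/dt = V₀ω·−sin(ωt); at ωt = 5.8479 rad this factor is 0.4217.
I_d = C dV/dt = (3.139×10^-12)(373)(303)(0.4217) = 1.50×10^-7 A.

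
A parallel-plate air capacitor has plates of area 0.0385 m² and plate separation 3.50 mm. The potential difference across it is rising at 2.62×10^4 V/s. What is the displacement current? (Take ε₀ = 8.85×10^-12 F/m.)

C = ε₀A/d = (8.85×10^-12)(0.0385)/(3.50×10^-3) = 9.735×10^-11 F.
I_d = C dV/dt = (9.735×10^-11)(2.62×10^4) = 2.55×10^-6 A.

2.55×10^-6 A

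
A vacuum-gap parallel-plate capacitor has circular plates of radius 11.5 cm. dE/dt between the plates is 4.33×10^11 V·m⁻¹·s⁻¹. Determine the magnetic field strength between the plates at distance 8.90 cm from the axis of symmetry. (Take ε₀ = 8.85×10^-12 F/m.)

2.14×10^-7 T

I_d = ε₀ dΦ_E/dt = ε₀ πR² (dE/dt) = (8.85×10^-12)(0.04155)(4.33×10^11) = 0.1592 A through the full plate area.
∮B·dl = μ₀ I_d,enc with I_d,enc = I_d r²/R² = 0.09535 A; so B = μ₀ I_d,enc/(2πr) = 2.14×10^-7 T.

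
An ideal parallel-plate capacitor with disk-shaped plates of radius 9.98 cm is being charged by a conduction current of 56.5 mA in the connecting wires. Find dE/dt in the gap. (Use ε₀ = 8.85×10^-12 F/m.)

Charge continuity gives I_d = I = 0.0565 A between the plates.
Then dE/dt = I_d/(ε₀A) = 2.04×10^11 V/(m·s).

2.04×10^11 V/(m·s)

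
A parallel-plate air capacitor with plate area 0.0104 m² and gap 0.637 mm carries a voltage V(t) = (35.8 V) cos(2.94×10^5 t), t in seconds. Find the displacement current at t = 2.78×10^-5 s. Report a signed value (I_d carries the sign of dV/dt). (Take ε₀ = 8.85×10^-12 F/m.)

dV/dt = (35.8)(2.94×10^5)·−sin(8.1732) = -9.993×10^6 V/s.
I_d = C dV/dt with C = ε₀A/d = (8.85×10^-12)(0.0104)/(6.37×10^-4) = 1.445×10^-10 F, so I_d = (1.445×10^-10)(-9.993×10^6) = -1.44×10^-3 A.

-1.44×10^-3 A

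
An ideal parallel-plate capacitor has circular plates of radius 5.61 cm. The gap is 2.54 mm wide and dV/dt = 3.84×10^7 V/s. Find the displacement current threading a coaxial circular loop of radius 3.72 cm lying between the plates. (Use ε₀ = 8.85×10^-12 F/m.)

I_d = C dV/dt with C = ε₀πR²/d = 3.445×10^-11 F, so I_d = (3.445×10^-11)(3.84×10^7) = 1.323×10^-3 A.
The field is uniform, so I_d,enc = I_d (r/R)² = (1.323×10^-3)(3.72/5.61)² = 5.82×10^-4 A.

5.82×10^-4 A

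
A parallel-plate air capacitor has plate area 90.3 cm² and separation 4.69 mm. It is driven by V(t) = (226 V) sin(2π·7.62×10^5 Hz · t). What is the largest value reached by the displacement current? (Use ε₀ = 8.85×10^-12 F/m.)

0.0184 A

C = ε₀A/d = (8.85×10^-12)(9.03×10^-3)/(4.69×10^-3) = 1.704×10^-11 F; ω = 2πf = 4.788×10^6 rad/s.
I_d = C dV/dt, so |I_d|_max = C V₀ ω = (1.704×10^-11)(226)(4.788×10^6) = 0.0184 A.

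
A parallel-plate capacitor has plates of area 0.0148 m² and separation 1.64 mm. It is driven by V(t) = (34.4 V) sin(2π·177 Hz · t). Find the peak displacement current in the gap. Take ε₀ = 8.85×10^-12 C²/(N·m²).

3.06×10^-6 A

C = ε₀A/d = (8.85×10^-12)(0.0148)/(1.64×10^-3) = 7.987×10^-11 F; ω = 2πf = 1112 rad/s.
I_d = C dV/dt, so |I_d|_max = C V₀ ω = (7.987×10^-11)(34.4)(1112) = 3.06×10^-6 A.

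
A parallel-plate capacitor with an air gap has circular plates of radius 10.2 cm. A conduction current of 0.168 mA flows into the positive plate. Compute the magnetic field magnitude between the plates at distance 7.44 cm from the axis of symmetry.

Between the plates the displacement current equals the wire current: I_d = 0.168 mA = 1.68×10^-4 A.
For r < R the Ampère–Maxwell law gives B(2πr) = μ₀ I_d (r²/R²), so B = μ₀ I_d r/(2πR²) = (4π×10^-7)(1.68×10^-4)(0.0744)/(2π·0.102²) = 2.40×10^-10 T.

2.40×10^-10 T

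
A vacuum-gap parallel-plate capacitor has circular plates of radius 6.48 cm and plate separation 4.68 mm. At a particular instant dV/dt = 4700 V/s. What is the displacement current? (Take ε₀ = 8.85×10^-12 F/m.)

The displacement current equals the charging current C dV/dt. With C = ε₀A/d = (8.85×10^-12)(0.01319)/(4.68×10^-3) = 2.494×10^-11 F, I_d = (2.494×10^-11)(4700) = 1.17×10^-7 A.

1.17×10^-7 A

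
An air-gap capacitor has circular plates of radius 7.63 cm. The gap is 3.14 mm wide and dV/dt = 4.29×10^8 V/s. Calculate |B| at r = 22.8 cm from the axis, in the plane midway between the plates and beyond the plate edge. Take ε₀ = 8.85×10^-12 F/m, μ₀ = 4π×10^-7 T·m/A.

1.94×10^-8 T

dE/dt = (dV/dt)/d = 1.366×10^11 V/(m·s); I_d = ε₀(πR²)(dE/dt) = (8.85×10^-12)(0.01829)(1.366×10^11) = 0.02211 A.
For r ≥ R the full I_d is enclosed: B = μ₀ I_d/(2πr) = (4π×10^-7)(0.02211)/(2π·0.228) = 1.94×10^-8 T.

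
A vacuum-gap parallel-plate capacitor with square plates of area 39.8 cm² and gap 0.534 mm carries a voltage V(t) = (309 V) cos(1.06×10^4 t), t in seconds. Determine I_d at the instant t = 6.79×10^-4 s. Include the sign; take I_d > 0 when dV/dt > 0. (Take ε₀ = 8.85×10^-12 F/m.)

C = ε₀A/d = (8.85×10^-12)(3.98×10^-3)/(5.34×10^-4) = 6.596×10^-11 F. dV/dt = V₀ω·−sin(ωt); at ωt = 7.1974 rad this factor is -0.7921.
I_d = C dV/dt = (6.596×10^-11)(309)(1.06×10^4)(-0.7921) = -1.71×10^-4 A.

-1.71×10^-4 A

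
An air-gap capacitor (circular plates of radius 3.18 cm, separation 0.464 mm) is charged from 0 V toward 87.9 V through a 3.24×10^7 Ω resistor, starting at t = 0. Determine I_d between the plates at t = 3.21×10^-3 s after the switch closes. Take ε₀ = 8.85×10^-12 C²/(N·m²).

5.29×10^-7 A

C = ε₀A/d = (8.85×10^-12)(3.177×10^-3)/(4.64×10^-4) = 6.060×10^-11 F, so τ = RC = 1.963×10^-3 s.
The conduction current is I(t) = (V₀/R) e^(−t/τ), and the displacement current between the plates equals it.
t/τ = 1.635; I_d = (87.9/3.24×10^7) · e^(−1.635) = (2.713×10^-6)(0.1950) = 5.29×10^-7 A.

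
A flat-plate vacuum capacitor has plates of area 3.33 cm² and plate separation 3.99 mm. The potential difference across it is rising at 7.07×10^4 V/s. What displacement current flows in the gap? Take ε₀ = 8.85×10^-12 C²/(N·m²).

C = ε₀A/d = (8.85×10^-12)(3.33×10^-4)/(3.99×10^-3) = 7.386×10^-13 F.
I_d = C dV/dt = (7.386×10^-13)(7.07×10^4) = 5.22×10^-8 A.

5.22×10^-8 A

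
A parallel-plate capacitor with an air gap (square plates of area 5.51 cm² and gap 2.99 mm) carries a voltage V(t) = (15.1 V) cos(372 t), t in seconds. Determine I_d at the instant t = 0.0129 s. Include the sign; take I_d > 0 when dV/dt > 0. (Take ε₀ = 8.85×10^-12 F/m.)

C = ε₀A/d = (8.85×10^-12)(5.51×10^-4)/(2.99×10^-3) = 1.631×10^-12 F. dV/dt = V₀ω·−sin(ωt); at ωt = 4.7988 rad this factor is 0.9963.
I_d = C dV/dt = (1.631×10^-12)(15.1)(372)(0.9963) = 9.13×10^-9 A.

9.13×10^-9 A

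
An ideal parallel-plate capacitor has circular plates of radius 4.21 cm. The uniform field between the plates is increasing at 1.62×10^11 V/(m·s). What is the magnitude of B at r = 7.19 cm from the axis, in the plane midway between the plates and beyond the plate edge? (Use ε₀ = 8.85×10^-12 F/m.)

I_d = ε₀ dΦ_E/dt = ε₀ πR² (dE/dt) = (8.85×10^-12)(5.568×10^-3)(1.62×10^11) = 7.983×10^-3 A through the full plate area.
For r ≥ R the full I_d is enclosed: B = μ₀ I_d/(2πr) = (4π×10^-7)(7.983×10^-3)/(2π·0.0719) = 2.22×10^-8 T.

2.22×10^-8 T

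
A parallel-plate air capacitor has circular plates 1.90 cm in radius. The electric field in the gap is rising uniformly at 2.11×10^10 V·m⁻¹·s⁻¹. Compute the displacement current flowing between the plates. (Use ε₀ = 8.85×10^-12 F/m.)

2.12×10^-4 A

The displacement current is ε₀ times dΦ_E/dt = ε₀ A dE/dt = (8.85×10^-12)(1.134×10^-3)(2.11×10^10) = 2.12×10^-4 A.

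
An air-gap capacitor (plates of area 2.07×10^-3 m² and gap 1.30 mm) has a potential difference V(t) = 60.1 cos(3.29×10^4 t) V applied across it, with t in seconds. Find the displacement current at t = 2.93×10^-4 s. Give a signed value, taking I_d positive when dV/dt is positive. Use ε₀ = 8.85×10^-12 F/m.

dE/dt = (V₀ω/d)·−sin(ωt) with ωt = 9.6397 rad: (60.1)(3.29×10^4)(0.2133)/(1.30×10^-3) = 3.244×10^8 V/(m·s).
I_d = ε₀ A dE/dt = (8.85×10^-12)(2.07×10^-3)(3.244×10^8) = 5.94×10^-6 A.

5.94×10^-6 A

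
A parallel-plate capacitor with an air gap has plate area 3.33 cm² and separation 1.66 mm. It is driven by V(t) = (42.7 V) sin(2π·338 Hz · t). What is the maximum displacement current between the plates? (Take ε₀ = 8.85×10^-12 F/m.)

1.61×10^-7 A

(dE/dt)_max = V₀ω/d = 5.464×10^7 V/(m·s); ω = 2πf = 2124 rad/s.
I_d,max = ε₀ A (dE/dt)_max = (8.85×10^-12)(3.33×10^-4)(5.464×10^7) = 1.61×10^-7 A.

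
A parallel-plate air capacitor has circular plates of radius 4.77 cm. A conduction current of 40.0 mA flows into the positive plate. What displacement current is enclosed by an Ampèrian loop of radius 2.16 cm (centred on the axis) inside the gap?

8.20×10^-3 A

Between the plates the displacement current equals the wire current: I_d = 40.0 mA = 0.0400 A.
Since J_d is uniform, the enclosed fraction is (r/R)² = 0.2051, giving I_d,enc = 8.20×10^-3 A.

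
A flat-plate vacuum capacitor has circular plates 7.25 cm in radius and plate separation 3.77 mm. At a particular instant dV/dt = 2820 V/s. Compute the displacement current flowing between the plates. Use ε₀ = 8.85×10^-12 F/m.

E = V/d so dE/dt = (dV/dt)/d = 7.480×10^5 V/(m·s), and I_d = ε₀ A dE/dt = (8.85×10^-12)(0.01651)(7.480×10^5) = 1.09×10^-7 A.

1.09×10^-7 A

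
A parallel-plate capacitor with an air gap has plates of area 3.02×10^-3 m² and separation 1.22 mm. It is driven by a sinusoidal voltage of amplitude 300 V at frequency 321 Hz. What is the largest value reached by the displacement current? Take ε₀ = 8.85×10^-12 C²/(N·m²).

1.33×10^-5 A

(dE/dt)_max = V₀ω/d = 4.960×10^8 V/(m·s); ω = 2πf = 2017 rad/s.
I_d,max = ε₀ A (dE/dt)_max = (8.85×10^-12)(3.02×10^-3)(4.960×10^8) = 1.33×10^-5 A.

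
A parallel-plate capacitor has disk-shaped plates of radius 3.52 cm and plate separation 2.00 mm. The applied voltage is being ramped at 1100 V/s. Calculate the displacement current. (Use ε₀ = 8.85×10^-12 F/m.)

E = V/d so dE/dt = (dV/dt)/d = 5.500×10^5 V/(m·s), and I_d = ε₀ A dE/dt = (8.85×10^-12)(3.893×10^-3)(5.500×10^5) = 1.89×10^-8 A.

1.89×10^-8 A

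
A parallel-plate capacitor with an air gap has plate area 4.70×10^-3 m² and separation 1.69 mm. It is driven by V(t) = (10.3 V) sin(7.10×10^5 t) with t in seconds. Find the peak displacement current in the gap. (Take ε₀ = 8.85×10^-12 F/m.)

The displacement current equals the conduction current C dV/dt, which peaks at C V₀ ω.
With C = ε₀A/d = (8.85×10^-12)(4.70×10^-3)/(1.69×10^-3) = 2.461×10^-11 F and ω = 7.10×10^5 rad/s, I_d,max = (2.461×10^-11)(10.3)(7.10×10^5) = 1.80×10^-4 A.

1.80×10^-4 A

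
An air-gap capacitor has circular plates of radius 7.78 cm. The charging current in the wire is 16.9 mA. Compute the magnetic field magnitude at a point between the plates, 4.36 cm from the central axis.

2.43×10^-8 T

Between the plates the displacement current equals the wire current: I_d = 16.9 mA = 0.0169 A.
For r < R the Ampère–Maxwell law gives B(2πr) = μ₀ I_d (r²/R²), so B = μ₀ I_d r/(2πR²) = (4π×10^-7)(0.0169)(0.0436)/(2π·0.0778²) = 2.43×10^-8 T.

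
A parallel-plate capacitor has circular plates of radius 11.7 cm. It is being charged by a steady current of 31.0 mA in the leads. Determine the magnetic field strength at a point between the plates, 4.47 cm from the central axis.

Between the plates the displacement current equals the wire current: I_d = 31.0 mA = 0.0310 A.
For r < R the Ampère–Maxwell law gives B(2πr) = μ₀ I_d (r²/R²), so B = μ₀ I_d r/(2πR²) = (4π×10^-7)(0.0310)(0.0447)/(2π·0.117²) = 2.02×10^-8 T.

2.02×10^-8 T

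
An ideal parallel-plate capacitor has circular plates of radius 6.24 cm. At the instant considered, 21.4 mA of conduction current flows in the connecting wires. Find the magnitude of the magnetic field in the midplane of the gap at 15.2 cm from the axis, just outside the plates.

No conduction current crosses the gap, so I_d there equals the 0.0214 A in the leads.
Outside the plates the loop encloses all of I_d, so B·2πr = μ₀ I_d and B = 2.82×10^-8 T.

2.82×10^-8 T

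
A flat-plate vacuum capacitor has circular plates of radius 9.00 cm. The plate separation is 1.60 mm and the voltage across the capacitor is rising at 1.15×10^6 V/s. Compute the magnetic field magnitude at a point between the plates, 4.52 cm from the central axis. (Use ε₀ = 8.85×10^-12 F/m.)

1.81×10^-10 T

dE/dt = (dV/dt)/d = 7.188×10^8 V/(m·s); I_d = ε₀(πR²)(dE/dt) = (8.85×10^-12)(0.02545)(7.188×10^8) = 1.619×10^-4 A.
For r < R the Ampère–Maxwell law gives B(2πr) = μ₀ I_d (r²/R²), so B = μ₀ I_d r/(2πR²) = (4π×10^-7)(1.619×10^-4)(0.0452)/(2π·0.0900²) = 1.81×10^-10 T.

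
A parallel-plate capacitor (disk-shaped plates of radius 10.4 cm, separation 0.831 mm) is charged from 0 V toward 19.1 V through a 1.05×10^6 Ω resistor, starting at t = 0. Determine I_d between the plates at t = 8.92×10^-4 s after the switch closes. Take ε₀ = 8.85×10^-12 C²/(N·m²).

1.74×10^-6 A

C = ε₀A/d = (8.85×10^-12)(0.03398)/(8.31×10^-4) = 3.619×10^-10 F and τ = RC = 3.800×10^-4 s. I_d in the gap equals the RC charging current.
I_d(t) = (V₀/R) e^(−t/τ) = 1.819×10^-5 · e^(−2.347) = 1.74×10^-6 A.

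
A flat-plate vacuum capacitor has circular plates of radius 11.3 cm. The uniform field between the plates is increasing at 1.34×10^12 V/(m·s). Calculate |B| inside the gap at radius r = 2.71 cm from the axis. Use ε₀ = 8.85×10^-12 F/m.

I_d = ε₀ dΦ_E/dt = ε₀ πR² (dE/dt) = (8.85×10^-12)(0.04011)(1.34×10^12) = 0.4757 A through the full plate area.
For r < R the Ampère–Maxwell law gives B(2πr) = μ₀ I_d (r²/R²), so B = μ₀ I_d r/(2πR²) = (4π×10^-7)(0.4757)(0.0271)/(2π·0.113²) = 2.02×10^-7 T.

2.02×10^-7 T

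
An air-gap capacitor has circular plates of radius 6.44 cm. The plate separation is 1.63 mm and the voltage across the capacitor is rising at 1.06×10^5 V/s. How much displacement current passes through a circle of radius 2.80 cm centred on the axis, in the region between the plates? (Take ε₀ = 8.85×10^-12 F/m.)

With E = V/d, dE/dt = 6.503×10^7 V/(m·s) and πR² = 0.01303 m², giving I_d = ε₀ πR² dE/dt = 7.499×10^-6 A.
Since J_d is uniform, the enclosed fraction is (r/R)² = 0.1890, giving I_d,enc = 1.42×10^-6 A.

1.42×10^-6 A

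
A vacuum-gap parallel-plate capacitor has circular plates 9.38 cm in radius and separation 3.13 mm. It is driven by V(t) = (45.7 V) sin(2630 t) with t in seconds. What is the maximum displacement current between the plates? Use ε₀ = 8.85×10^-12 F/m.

9.39×10^-6 A

The displacement current equals the conduction current C dV/dt, which peaks at C V₀ ω.
With C = ε₀A/d = (8.85×10^-12)(0.02764)/(3.13×10^-3) = 7.815×10^-11 F and ω = 2630 rad/s, I_d,max = (7.815×10^-11)(45.7)(2630) = 9.39×10^-6 A.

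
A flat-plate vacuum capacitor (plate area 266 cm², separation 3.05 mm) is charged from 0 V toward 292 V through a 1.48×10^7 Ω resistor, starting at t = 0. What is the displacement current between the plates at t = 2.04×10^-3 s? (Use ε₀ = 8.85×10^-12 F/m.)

3.31×10^-6 A

C = ε₀A/d = (8.85×10^-12)(0.0266)/(3.05×10^-3) = 7.718×10^-11 F and τ = RC = 1.142×10^-3 s. I_d in the gap equals the RC charging current.
I_d(t) = (V₀/R) e^(−t/τ) = 1.973×10^-5 · e^(−1.786) = 3.31×10^-6 A.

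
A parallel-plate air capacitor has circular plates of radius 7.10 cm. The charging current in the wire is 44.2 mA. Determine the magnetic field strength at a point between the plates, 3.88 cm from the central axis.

6.80×10^-8 T

By continuity the displacement current in the gap matches the conduction current: I_d = 0.0442 A.
For r < R the Ampère–Maxwell law gives B(2πr) = μ₀ I_d (r²/R²), so B = μ₀ I_d r/(2πR²) = (4π×10^-7)(0.0442)(0.0388)/(2π·0.0710²) = 6.80×10^-8 T.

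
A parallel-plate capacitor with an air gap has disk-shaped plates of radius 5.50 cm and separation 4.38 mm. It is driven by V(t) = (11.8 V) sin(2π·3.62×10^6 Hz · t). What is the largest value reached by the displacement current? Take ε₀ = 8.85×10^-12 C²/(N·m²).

5.15×10^-3 A

C = ε₀A/d = (8.85×10^-12)(9.503×10^-3)/(4.38×10^-3) = 1.920×10^-11 F; ω = 2πf = 2.275×10^7 rad/s.
I_d = C dV/dt, so |I_d|_max = C V₀ ω = (1.920×10^-11)(11.8)(2.275×10^7) = 5.15×10^-3 A.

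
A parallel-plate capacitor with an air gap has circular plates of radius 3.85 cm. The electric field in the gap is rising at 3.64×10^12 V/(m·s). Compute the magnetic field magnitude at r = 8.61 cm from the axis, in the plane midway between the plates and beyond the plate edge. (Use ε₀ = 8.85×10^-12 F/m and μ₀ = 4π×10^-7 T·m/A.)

3.48×10^-7 T

Through the whole plate area (πR² = 4.657×10^-3 m²), I_d = ε₀ πR² dE/dt = 0.1500 A.
Outside the plates the loop encloses all of I_d, so B·2πr = μ₀ I_d and B = 3.48×10^-7 T.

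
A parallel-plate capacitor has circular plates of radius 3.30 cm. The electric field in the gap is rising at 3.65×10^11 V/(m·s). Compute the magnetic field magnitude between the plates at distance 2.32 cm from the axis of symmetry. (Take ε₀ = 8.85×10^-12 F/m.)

Through the whole plate area (πR² = 3.421×10^-3 m²), I_d = ε₀ πR² dE/dt = 0.01105 A.
∮B·dl = μ₀ I_d,enc with I_d,enc = I_d r²/R² = 5.461×10^-3 A; so B = μ₀ I_d,enc/(2πr) = 4.71×10^-8 T.

4.71×10^-8 T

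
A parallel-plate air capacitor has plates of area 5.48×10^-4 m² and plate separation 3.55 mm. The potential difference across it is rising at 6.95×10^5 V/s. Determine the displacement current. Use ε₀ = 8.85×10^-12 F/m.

The displacement current equals the charging current C dV/dt. With C = ε₀A/d = (8.85×10^-12)(5.48×10^-4)/(3.55×10^-3) = 1.366×10^-12 F, I_d = (1.366×10^-12)(6.95×10^5) = 9.49×10^-7 A.

9.49×10^-7 A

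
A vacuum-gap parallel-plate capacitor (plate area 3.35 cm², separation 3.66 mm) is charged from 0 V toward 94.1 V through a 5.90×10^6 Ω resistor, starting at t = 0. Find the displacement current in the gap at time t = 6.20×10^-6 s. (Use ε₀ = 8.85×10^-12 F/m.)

C = ε₀A/d = (8.85×10^-12)(3.35×10^-4)/(3.66×10^-3) = 8.100×10^-13 F, so τ = RC = 4.779×10^-6 s.
The conduction current is I(t) = (V₀/R) e^(−t/τ), and the displacement current between the plates equals it.
t/τ = 1.297; I_d = (94.1/5.90×10^6) · e^(−1.297) = (1.595×10^-5)(0.2734) = 4.36×10^-6 A.

4.36×10^-6 A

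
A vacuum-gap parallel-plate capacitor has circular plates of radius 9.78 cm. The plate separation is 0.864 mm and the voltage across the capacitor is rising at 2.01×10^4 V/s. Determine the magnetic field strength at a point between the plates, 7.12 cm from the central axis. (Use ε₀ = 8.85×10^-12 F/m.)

9.21×10^-12 T

With E = V/d, dE/dt = 2.326×10^7 V/(m·s) and πR² = 0.03005 m², giving I_d = ε₀ πR² dE/dt = 6.186×10^-6 A.
∮B·dl = μ₀ I_d,enc with I_d,enc = I_d r²/R² = 3.279×10^-6 A; so B = μ₀ I_d,enc/(2πr) = 9.21×10^-12 T.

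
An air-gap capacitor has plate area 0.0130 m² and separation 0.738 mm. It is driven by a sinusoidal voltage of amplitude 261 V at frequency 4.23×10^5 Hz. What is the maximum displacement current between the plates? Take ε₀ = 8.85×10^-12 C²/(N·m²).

0.108 A

C = ε₀A/d = (8.85×10^-12)(0.0130)/(7.38×10^-4) = 1.559×10^-10 F; ω = 2πf = 2.658×10^6 rad/s.
I_d = C dV/dt, so |I_d|_max = C V₀ ω = (1.559×10^-10)(261)(2.658×10^6) = 0.108 A.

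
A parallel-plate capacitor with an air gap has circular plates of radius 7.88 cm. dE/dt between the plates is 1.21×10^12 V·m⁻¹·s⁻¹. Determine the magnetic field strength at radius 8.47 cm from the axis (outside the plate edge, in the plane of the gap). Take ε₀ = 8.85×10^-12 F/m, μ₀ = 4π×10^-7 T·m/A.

I_d = ε₀ dΦ_E/dt = ε₀ πR² (dE/dt) = (8.85×10^-12)(0.01951)(1.21×10^12) = 0.2089 A through the full plate area.
For r ≥ R the full I_d is enclosed: B = μ₀ I_d/(2πr) = (4π×10^-7)(0.2089)/(2π·0.0847) = 4.93×10^-7 T.

4.93×10^-7 T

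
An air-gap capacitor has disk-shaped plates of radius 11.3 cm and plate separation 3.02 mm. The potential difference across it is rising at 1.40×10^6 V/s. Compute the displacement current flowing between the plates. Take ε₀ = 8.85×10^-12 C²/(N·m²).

1.65×10^-4 A

C = ε₀A/d = (8.85×10^-12)(0.04011)/(3.02×10^-3) = 1.175×10^-10 F.
I_d = C dV/dt = (1.175×10^-10)(1.40×10^6) = 1.65×10^-4 A.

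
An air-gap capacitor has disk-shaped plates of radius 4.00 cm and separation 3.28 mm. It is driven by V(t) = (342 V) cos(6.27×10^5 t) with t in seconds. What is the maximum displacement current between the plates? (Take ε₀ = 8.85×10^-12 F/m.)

2.91×10^-3 A

(dE/dt)_max = V₀ω/d = 6.538×10^10 V/(m·s); ω = 6.27×10^5 rad/s.
I_d,max = ε₀ A (dE/dt)_max = (8.85×10^-12)(5.027×10^-3)(6.538×10^10) = 2.91×10^-3 A.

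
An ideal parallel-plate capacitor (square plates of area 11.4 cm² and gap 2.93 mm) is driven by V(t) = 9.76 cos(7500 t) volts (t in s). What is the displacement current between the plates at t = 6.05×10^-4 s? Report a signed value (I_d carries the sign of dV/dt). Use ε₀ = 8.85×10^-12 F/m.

dE/dt = (V₀ω/d)·−sin(ωt) with ωt = 4.5375 rad: (9.76)(7500)(0.9847)/(2.93×10^-3) = 2.460×10^7 V/(m·s).
I_d = ε₀ A dE/dt = (8.85×10^-12)(1.14×10^-3)(2.460×10^7) = 2.48×10^-7 A.

2.48×10^-7 A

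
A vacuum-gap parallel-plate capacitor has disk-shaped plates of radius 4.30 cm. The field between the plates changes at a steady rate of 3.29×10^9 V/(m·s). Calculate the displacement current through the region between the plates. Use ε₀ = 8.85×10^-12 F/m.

1.69×10^-4 A

The displacement current is ε₀ times dΦ_E/dt = ε₀ A dE/dt = (8.85×10^-12)(5.809×10^-3)(3.29×10^9) = 1.69×10^-4 A.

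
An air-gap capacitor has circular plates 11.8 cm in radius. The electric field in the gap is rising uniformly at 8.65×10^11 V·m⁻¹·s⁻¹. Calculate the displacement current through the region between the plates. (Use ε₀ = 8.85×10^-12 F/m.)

With a uniform field, Φ_E = EA, so I_d = ε₀ A dE/dt = 0.335 A.

0.335 A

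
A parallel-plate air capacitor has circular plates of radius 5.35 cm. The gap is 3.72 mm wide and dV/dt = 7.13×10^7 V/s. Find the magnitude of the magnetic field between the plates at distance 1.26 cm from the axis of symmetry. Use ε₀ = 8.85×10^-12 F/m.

1.34×10^-9 T

I_d = C dV/dt with C = ε₀πR²/d = 2.139×10^-11 F, so I_d = (2.139×10^-11)(7.13×10^7) = 1.525×10^-3 A.
For r < R the Ampère–Maxwell law gives B(2πr) = μ₀ I_d (r²/R²), so B = μ₀ I_d r/(2πR²) = (4π×10^-7)(1.525×10^-3)(0.0126)/(2π·0.0535²) = 1.34×10^-9 T.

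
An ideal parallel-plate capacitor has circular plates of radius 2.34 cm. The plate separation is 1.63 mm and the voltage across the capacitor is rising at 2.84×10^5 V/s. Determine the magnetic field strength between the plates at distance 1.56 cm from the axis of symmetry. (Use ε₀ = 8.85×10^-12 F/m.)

1.51×10^-11 T

I_d = C dV/dt with C = ε₀πR²/d = 9.339×10^-12 F, so I_d = (9.339×10^-12)(2.84×10^5) = 2.652×10^-6 A.
∮B·dl = μ₀ I_d,enc with I_d,enc = I_d r²/R² = 1.179×10^-6 A; so B = μ₀ I_d,enc/(2πr) = 1.51×10^-11 T.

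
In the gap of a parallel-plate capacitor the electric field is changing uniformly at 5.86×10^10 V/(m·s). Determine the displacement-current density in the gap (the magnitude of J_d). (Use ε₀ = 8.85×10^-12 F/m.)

The displacement-current density is ε₀ ∂E/∂t = (8.85×10^-12)(5.86×10^10) = 0.519 A/m².

0.519 A/m²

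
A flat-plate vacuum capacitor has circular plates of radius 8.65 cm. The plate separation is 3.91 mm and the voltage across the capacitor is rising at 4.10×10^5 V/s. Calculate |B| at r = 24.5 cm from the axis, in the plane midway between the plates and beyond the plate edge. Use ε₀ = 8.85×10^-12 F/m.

dE/dt = (dV/dt)/d = 1.049×10^8 V/(m·s); I_d = ε₀(πR²)(dE/dt) = (8.85×10^-12)(0.02351)(1.049×10^8) = 2.183×10^-5 A.
With r > R the enclosed displacement current is the full I_d; B = μ₀ I_d / (2πr) = 1.78×10^-11 T.

1.78×10^-11 T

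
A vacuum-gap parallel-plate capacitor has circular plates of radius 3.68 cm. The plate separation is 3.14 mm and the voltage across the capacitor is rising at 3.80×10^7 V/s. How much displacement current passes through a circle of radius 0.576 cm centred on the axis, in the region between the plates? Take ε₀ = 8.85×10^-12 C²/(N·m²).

1.12×10^-5 A

I_d = C dV/dt with C = ε₀πR²/d = 1.199×10^-11 F, so I_d = (1.199×10^-11)(3.80×10^7) = 4.556×10^-4 A.
Since J_d is uniform, the enclosed fraction is (r/R)² = 0.02450, giving I_d,enc = 1.12×10^-5 A.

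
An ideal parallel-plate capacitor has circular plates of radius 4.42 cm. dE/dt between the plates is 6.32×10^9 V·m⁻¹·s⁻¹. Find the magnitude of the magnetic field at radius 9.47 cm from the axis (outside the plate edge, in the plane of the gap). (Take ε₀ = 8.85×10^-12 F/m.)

I_d = ε₀ dΦ_E/dt = ε₀ πR² (dE/dt) = (8.85×10^-12)(6.138×10^-3)(6.32×10^9) = 3.433×10^-4 A through the full plate area.
For r ≥ R the full I_d is enclosed: B = μ₀ I_d/(2πr) = (4π×10^-7)(3.433×10^-4)/(2π·0.0947) = 7.25×10^-10 T.

7.25×10^-10 T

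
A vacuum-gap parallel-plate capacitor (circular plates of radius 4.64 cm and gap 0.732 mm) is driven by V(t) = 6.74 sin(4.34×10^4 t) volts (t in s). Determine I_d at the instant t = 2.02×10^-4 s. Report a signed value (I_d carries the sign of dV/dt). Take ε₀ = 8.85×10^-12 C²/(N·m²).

C = ε₀A/d = (8.85×10^-12)(6.764×10^-3)/(7.32×10^-4) = 8.178×10^-11 F. dV/dt = V₀ω·cos(ωt); at ωt = 8.7668 rad this factor is -0.7912.
I_d = C dV/dt = (8.178×10^-11)(6.74)(4.34×10^4)(-0.7912) = -1.89×10^-5 A.

-1.89×10^-5 A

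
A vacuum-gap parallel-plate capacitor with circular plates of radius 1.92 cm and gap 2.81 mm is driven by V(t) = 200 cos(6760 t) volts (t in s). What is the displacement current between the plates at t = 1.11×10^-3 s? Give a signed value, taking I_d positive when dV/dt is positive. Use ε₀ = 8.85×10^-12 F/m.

-4.63×10^-6 A

C = ε₀A/d = (8.85×10^-12)(1.158×10^-3)/(2.81×10^-3) = 3.647×10^-12 F. dV/dt = V₀ω·−sin(ωt); at ωt = 7.5036 rad this factor is -0.9392.
I_d = C dV/dt = (3.647×10^-12)(200)(6760)(-0.9392) = -4.63×10^-6 A.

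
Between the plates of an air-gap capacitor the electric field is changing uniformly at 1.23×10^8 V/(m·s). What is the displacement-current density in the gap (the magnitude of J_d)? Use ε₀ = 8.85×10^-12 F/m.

J_d = ε₀ dE/dt = (8.85×10^-12)(1.23×10^8) = 1.09×10^-3 A/m².

1.09×10^-3 A/m²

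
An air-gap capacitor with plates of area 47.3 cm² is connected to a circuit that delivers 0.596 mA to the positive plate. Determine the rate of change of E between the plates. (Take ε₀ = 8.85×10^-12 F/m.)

Charge continuity gives I_d = I = 5.96×10^-4 A between the plates.
Then dE/dt = I_d/(ε₀A) = 1.42×10^10 V/(m·s).

1.42×10^10 V/(m·s)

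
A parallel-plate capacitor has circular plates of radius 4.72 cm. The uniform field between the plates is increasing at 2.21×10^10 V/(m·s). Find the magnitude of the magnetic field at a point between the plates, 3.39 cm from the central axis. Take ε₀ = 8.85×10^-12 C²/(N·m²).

4.17×10^-9 T

Through the whole plate area (πR² = 6.999×10^-3 m²), I_d = ε₀ πR² dE/dt = 1.369×10^-3 A.
An Ampèrian loop of radius r encloses a fraction (r/R)² of I_d. Then B·2πr = μ₀ I_d (r/R)², giving B = μ₀ I_d r/(2πR²) = 4.17×10^-9 T.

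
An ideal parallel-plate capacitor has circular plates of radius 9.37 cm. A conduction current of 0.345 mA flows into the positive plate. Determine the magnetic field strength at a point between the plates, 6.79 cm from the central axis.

5.34×10^-10 T

No conduction current crosses the gap, so I_d there equals the 3.45×10^-4 A in the leads.
An Ampèrian loop of radius r encloses a fraction (r/R)² of I_d. Then B·2πr = μ₀ I_d (r/R)², giving B = μ₀ I_d r/(2πR²) = 5.34×10^-10 T.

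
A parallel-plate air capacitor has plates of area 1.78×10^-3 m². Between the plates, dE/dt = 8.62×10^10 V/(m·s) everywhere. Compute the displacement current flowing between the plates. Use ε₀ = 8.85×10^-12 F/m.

The displacement current is ε₀ times dΦ_E/dt = ε₀ A dE/dt = (8.85×10^-12)(1.78×10^-3)(8.62×10^10) = 1.36×10^-3 A.

1.36×10^-3 A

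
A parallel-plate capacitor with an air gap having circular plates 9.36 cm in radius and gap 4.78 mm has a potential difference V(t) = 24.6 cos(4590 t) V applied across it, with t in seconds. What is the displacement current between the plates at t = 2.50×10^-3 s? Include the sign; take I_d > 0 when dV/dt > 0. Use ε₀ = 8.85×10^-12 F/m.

5.11×10^-6 A

dV/dt = (24.6)(4590)·−sin(11.475) = 1.002×10^5 V/s.
I_d = C dV/dt with C = ε₀A/d = (8.85×10^-12)(0.02752)/(4.78×10^-3) = 5.095×10^-11 F, so I_d = (5.095×10^-11)(1.002×10^5) = 5.11×10^-6 A.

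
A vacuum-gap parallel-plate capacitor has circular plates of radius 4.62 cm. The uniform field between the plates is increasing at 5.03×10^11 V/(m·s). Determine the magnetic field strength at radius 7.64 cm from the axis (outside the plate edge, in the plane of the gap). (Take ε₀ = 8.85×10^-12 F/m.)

Total displacement current: I_d = ε₀(πR²)(dE/dt) = (8.85×10^-12)(6.706×10^-3)(5.03×10^11) = 0.02985 A.
With r > R the enclosed displacement current is the full I_d; B = μ₀ I_d / (2πr) = 7.81×10^-8 T.

7.81×10^-8 T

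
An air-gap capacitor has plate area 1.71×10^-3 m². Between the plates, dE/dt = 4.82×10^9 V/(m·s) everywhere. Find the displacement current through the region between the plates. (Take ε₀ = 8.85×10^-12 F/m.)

7.29×10^-5 A

I_d = ε₀ A (dE/dt) = (8.85×10^-12)(1.71×10^-3 m²)(4.82×10^9) = 7.29×10^-5 A.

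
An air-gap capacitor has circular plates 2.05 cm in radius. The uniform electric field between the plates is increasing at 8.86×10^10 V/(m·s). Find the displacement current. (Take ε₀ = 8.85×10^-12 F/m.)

I_d = ε₀ A (dE/dt) = (8.85×10^-12)(1.320×10^-3 m²)(8.86×10^10) = 1.04×10^-3 A.

1.04×10^-3 A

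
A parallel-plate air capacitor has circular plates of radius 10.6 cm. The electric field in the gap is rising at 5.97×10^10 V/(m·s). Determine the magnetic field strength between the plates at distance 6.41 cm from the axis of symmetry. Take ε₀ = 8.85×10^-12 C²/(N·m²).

Total displacement current: I_d = ε₀(πR²)(dE/dt) = (8.85×10^-12)(0.03530)(5.97×10^10) = 0.01865 A.
An Ampèrian loop of radius r encloses a fraction (r/R)² of I_d. Then B·2πr = μ₀ I_d (r/R)², giving B = μ₀ I_d r/(2πR²) = 2.13×10^-8 T.

2.13×10^-8 T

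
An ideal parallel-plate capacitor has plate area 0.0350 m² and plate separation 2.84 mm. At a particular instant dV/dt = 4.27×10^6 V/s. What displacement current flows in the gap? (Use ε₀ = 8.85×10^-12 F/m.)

E = V/d so dE/dt = (dV/dt)/d = 1.504×10^9 V/(m·s), and I_d = ε₀ A dE/dt = (8.85×10^-12)(0.0350)(1.504×10^9) = 4.66×10^-4 A.

4.66×10^-4 A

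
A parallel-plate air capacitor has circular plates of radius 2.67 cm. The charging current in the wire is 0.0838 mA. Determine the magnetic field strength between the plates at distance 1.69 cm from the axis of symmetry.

3.97×10^-10 T

By continuity the displacement current in the gap matches the conduction current: I_d = 8.38×10^-5 A.
For r < R the Ampère–Maxwell law gives B(2πr) = μ₀ I_d (r²/R²), so B = μ₀ I_d r/(2πR²) = (4π×10^-7)(8.38×10^-5)(0.0169)/(2π·0.0267²) = 3.97×10^-10 T.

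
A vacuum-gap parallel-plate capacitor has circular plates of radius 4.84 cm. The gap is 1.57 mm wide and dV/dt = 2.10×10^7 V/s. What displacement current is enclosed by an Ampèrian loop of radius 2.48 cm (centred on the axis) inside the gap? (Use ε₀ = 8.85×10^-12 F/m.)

2.29×10^-4 A

dE/dt = (dV/dt)/d = 1.338×10^10 V/(m·s); I_d = ε₀(πR²)(dE/dt) = (8.85×10^-12)(7.359×10^-3)(1.338×10^10) = 8.714×10^-4 A.
The field is uniform, so I_d,enc = I_d (r/R)² = (8.714×10^-4)(2.48/4.84)² = 2.29×10^-4 A.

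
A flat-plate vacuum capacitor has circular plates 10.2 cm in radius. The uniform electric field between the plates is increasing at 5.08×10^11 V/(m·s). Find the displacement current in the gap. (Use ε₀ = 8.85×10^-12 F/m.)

The displacement current is ε₀ times dΦ_E/dt = ε₀ A dE/dt = (8.85×10^-12)(0.03269)(5.08×10^11) = 0.147 A.

0.147 A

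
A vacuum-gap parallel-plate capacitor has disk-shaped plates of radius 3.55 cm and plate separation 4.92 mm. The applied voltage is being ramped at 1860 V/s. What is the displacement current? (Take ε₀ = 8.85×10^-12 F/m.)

1.32×10^-8 A

E = V/d so dE/dt = (dV/dt)/d = 3.780×10^5 V/(m·s), and I_d = ε₀ A dE/dt = (8.85×10^-12)(3.959×10^-3)(3.780×10^5) = 1.32×10^-8 A.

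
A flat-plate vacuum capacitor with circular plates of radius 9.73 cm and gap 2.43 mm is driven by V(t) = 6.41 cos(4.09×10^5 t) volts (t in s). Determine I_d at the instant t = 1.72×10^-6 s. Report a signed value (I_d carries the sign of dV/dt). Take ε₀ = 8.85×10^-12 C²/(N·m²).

-1.84×10^-4 A

C = ε₀A/d = (8.85×10^-12)(0.02974)/(2.43×10^-3) = 1.083×10^-10 F. dV/dt = V₀ω·−sin(ωt); at ωt = 0.70348 rad this factor is -0.6469.
I_d = C dV/dt = (1.083×10^-10)(6.41)(4.09×10^5)(-0.6469) = -1.84×10^-4 A.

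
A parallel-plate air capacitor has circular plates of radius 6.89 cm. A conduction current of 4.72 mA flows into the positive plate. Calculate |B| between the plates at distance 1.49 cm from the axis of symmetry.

2.96×10^-9 T

By continuity the displacement current in the gap matches the conduction current: I_d = 4.72×10^-3 A.
An Ampèrian loop of radius r encloses a fraction (r/R)² of I_d. Then B·2πr = μ₀ I_d (r/R)², giving B = μ₀ I_d r/(2πR²) = 2.96×10^-9 T.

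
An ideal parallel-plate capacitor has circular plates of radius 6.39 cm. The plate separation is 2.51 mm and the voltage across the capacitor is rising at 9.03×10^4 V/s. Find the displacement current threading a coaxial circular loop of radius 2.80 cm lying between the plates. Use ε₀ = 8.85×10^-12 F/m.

I_d = C dV/dt with C = ε₀πR²/d = 4.524×10^-11 F, so I_d = (4.524×10^-11)(9.03×10^4) = 4.085×10^-6 A.
Through an area πr² the displacement current is I_d·(πr²/πR²) = I_d (r/R)² = 7.84×10^-7 A.

7.84×10^-7 A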